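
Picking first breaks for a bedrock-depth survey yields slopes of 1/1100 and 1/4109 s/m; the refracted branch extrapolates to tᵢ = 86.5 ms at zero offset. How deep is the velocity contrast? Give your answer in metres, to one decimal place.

49.4 m

θ_c = arcsin(1100/4109) = 15.53°; cos θ_c = 0.9635.
tᵢ = 2h cos θ_c/V₁ ⇒ h = tᵢ·V₁/(2 cos θ_c) = 0.0865·1100/(2·0.9635) = 49.38 m.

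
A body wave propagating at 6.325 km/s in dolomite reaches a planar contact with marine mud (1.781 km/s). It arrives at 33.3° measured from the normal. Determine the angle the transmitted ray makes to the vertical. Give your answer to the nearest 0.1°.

Snell's law: sin θ₂ = (V₂/V₁)·sin θ₁ = (1.781/6.325)·sin 33.3° = 0.1546.
θ₂ = sin⁻¹(0.1546) = 8.89° (from vertical).

8.9°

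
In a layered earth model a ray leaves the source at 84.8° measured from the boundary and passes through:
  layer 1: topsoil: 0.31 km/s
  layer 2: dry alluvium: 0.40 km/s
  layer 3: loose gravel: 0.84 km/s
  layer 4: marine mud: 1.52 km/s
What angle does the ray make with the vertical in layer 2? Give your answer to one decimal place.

6.7°

From the normal: θ₁ = 90° − 84.8° = 5.2°.
Snell's law across each interface conserves sin θ / V, so sin θ_2 = V_2·sin θ₁/V₁.
sin θ_2 = 0.40 × sin 5.2° / 0.31 = 0.1169.
θ_2 = arcsin 0.1169 = 6.72°.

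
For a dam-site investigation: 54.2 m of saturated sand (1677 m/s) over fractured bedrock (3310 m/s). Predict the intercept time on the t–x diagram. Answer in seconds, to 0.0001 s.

θ_c = arcsin(V₁/V₂) = arcsin(1677/3310) = 30.44°; cos θ_c = 0.8622.
tᵢ = 2h·cos θ_c / V₁ = 2·54.2·0.8622 / 1677 = 0.05573 s.

0.0557 s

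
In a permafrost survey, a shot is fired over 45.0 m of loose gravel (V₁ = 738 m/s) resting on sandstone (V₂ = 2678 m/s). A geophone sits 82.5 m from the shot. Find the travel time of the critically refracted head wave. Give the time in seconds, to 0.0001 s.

θ_c = arcsin(V₁/V₂) = arcsin(738/2678) = 16.00°, cos θ_c = 0.9613.
Intercept time tᵢ = 2h cos θ_c / V₁ = 2·45.0·0.9613/738 = 0.11723 s.
t = x/V₂ + tᵢ = 82.5/2678 + 0.11723 = 0.14804 s.

0.1480 s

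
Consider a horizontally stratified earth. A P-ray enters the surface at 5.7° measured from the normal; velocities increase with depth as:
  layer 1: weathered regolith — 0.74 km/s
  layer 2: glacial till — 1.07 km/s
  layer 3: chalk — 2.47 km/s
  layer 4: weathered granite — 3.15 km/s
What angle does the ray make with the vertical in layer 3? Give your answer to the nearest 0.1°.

Ray parameter p = sin 5.7° / 0.74 = 1.3422e-01 s/km.
sin θ_3 = p·V_3 = 1.3422e-01 × 2.47 = 0.3315.
θ_3 = 19.36° from the vertical.

19.4°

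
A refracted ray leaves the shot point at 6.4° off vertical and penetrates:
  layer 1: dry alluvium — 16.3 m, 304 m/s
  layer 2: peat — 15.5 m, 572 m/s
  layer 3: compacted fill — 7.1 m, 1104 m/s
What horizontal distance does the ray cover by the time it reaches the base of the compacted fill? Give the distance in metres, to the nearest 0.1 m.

Ray parameter p = sin 6.4° / 304 m/s = 3.6667e-04 s/m.
Layer 1: θ = 6.40°; offset = 16.3·tan 6.40° = 1.828 m.
Layer 2: sin θ = p·572 = 0.2097 → θ = 12.11°; offset = 15.5·tan 12.11° = 3.325 m.
Layer 3: sin θ = p·1104 = 0.4048 → θ = 23.88°; offset = 7.1·tan 23.88° = 3.143 m.
Summing the layer offsets gives 8.296 m.

8.3 m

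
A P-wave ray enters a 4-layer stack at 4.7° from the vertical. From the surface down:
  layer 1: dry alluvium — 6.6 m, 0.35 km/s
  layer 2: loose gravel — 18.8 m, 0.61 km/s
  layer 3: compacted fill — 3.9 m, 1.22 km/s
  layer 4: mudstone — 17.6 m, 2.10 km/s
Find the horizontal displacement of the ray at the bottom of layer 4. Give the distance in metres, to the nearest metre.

14 m

Ray parameter p = sin 4.7° / 0.35 km/s = 2.3411e-01 s/km.
Layer 1: θ = 4.70°; offset = 6.6·tan 4.70° = 0.543 m.
Layer 2: sin θ = p·0.61 = 0.1428 → θ = 8.21°; offset = 18.8·tan 8.21° = 2.713 m.
Layer 3: sin θ = p·1.22 = 0.2856 → θ = 16.60°; offset = 3.9·tan 16.60° = 1.162 m.
Layer 4: sin θ = p·2.10 = 0.4916 → θ = 29.45°; offset = 17.6·tan 29.45° = 9.936 m.
Summing the layer offsets gives 14.354 m.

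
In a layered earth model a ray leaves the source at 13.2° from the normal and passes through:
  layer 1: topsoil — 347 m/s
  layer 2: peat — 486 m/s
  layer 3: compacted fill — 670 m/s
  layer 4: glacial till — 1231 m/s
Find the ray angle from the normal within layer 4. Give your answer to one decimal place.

Snell's law across each interface conserves sin θ / V, so sin θ_4 = V_4·sin θ₁/V₁.
sin θ_4 = 1231 × sin 13.2° / 347 = 0.8101.
θ_4 = arcsin 0.8101 = 54.10°.

54.1°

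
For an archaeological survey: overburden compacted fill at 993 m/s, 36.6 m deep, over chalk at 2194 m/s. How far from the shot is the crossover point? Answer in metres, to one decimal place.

119.2 m

θ_c = arcsin(993/2194) = 26.91°, so cos θ_c = 0.8917 and tᵢ = 2h cos θ_c/V₁ = 0.0657 s.
At crossover x/V₁ = x/V₂ + tᵢ ⇒ x = tᵢ/(1/V₁ − 1/V₂) = 0.06573/(1.0070e-03 − 4.5579e-04) = 119.24 m.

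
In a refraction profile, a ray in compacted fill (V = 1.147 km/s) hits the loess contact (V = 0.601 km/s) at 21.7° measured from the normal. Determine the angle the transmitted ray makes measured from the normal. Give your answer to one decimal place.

11.2°

sin θ₁/V₁ = sin θ₂/V₂ ⇒ sin θ₂ = 0.601·sin 21.7°/1.147 = 0.601·0.3697/1.147 = 0.1937.
θ₂ = arcsin 0.1937 = 11.17° from the normal.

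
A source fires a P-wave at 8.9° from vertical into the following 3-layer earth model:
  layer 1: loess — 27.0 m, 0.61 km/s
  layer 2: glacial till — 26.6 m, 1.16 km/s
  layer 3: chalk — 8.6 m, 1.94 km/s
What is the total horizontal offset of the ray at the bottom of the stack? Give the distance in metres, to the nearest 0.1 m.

p = sin θ₁/V₁ = sin 8.9°/0.61 = 2.5362e-01 s/km is conserved through the stack.
Layer 1: θ = 8.90°; offset = 27.0·tan 8.90° = 4.228 m.
Layer 2: sin θ = p·1.16 = 0.2942 → θ = 17.11°; offset = 26.6·tan 17.11° = 8.188 m.
Layer 3: sin θ = p·1.94 = 0.4920 → θ = 29.47°; offset = 8.6·tan 29.47° = 4.861 m.
Summing the layer offsets gives 17.277 m.

17.3 m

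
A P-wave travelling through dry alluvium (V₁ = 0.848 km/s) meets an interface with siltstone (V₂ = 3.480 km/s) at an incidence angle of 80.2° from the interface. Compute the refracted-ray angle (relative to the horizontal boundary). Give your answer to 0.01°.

45.69°

Convert to the normal: θ₁ = 90° − 80.2° = 9.8°.
sin θ₁/V₁ = sin θ₂/V₂ ⇒ sin θ₂ = 3.480·sin 9.8°/0.848 = 3.480·0.1702/0.848 = 0.6985.
θ₂ = sin⁻¹(0.6985) = 44.31° (from vertical).
From the interface: 90° − 44.31° = 45.69°.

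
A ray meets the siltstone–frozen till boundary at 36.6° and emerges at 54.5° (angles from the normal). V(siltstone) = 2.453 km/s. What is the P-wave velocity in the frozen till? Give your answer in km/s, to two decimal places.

3.35 km/s

sin 36.6° = 0.5962; sin 54.5° = 0.8141.
V₂ = V₁·(sin θ₂/sin θ₁) = 2.453·(0.8141/0.5962) = 3.35 km/s.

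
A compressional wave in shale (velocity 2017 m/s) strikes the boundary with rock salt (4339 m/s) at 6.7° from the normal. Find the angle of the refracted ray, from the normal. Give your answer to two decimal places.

14.54°

Snell's law: sin θ₂ = (V₂/V₁)·sin θ₁ = (4339/2017)·sin 6.7° = 0.2510.
θ₂ = arcsin 0.2510 = 14.54° from the normal.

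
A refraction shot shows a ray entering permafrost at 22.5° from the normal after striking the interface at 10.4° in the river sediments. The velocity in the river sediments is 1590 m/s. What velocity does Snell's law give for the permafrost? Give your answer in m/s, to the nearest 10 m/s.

3370 m/s

Snell's law: sin 10.4°/V₁ = sin 22.5°/V₂.
V₂ = V₁·sin 22.5°/sin 10.4° = 1590 × 2.1199 = 3370.65 m/s.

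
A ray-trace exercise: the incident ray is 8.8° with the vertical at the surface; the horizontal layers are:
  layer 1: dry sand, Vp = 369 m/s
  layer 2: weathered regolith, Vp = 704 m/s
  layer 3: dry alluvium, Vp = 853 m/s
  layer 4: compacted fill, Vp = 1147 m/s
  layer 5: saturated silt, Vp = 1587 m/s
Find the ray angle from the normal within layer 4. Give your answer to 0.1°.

28.4°

Ray parameter p = sin 8.8° / 369 = 4.1460e-04 s/m.
sin θ_4 = p·V_4 = 4.1460e-04 × 1147 = 0.4755.
θ_4 = arcsin 0.4755 = 28.39°.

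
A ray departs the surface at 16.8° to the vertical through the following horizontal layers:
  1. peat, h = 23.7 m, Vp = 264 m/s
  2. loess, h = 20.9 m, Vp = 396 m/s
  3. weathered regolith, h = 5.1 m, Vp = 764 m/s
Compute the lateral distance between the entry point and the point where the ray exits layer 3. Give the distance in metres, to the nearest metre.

25 m

Apply Snell's law at each interface; in layer i the horizontal offset is hᵢ·tan θᵢ.
Layer 1: θ = 16.80°; offset = 23.7·tan 16.80° = 7.155 m.
Layer 2: sin θ = 396·sin 16.8°/264 = 0.4335, θ = 25.69°; offset = 20.9·tan 25.69° = 10.055 m.
Layer 3: sin θ = 764·sin 16.8°/264 = 0.8364, θ = 56.77°; offset = 5.1·tan 56.77° = 7.784 m.
Σ offsets = 24.994 m.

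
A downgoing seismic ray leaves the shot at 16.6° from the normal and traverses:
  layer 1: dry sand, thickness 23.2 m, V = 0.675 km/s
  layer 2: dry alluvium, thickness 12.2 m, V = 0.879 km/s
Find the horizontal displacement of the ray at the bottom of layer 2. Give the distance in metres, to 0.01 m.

p = sin θ₁/V₁ = sin 16.6°/0.675 = 4.2324e-01 s/km is conserved through the stack.
Layer 1: θ = 16.60°; offset = 23.2·tan 16.60° = 6.9162 m.
Layer 2: sin θ = p·0.879 = 0.3720 → θ = 21.84°; offset = 12.2·tan 21.84° = 4.8897 m.
Total horizontal offset = 11.8060 m.

11.81 m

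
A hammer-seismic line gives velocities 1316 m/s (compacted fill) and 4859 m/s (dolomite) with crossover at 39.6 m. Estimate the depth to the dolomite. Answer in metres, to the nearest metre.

h = (x_cross/2)·√((V₂−V₁)/(V₂+V₁)).
(V₂−V₁)/(V₂+V₁) = (4859−1316)/(4859+1316) = 0.5738; √ = 0.7575.
h = (39.6/2)·0.7575 = 15.00 m.

15 m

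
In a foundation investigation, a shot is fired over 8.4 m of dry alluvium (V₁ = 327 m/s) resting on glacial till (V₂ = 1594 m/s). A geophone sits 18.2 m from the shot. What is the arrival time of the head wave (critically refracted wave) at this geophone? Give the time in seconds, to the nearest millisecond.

θ_c = arcsin(V₁/V₂) = arcsin(327/1594) = 11.84°, cos θ_c = 0.9787.
Intercept time tᵢ = 2h cos θ_c / V₁ = 2·8.4·0.9787/327 = 0.05028 s.
t = x/V₂ + tᵢ = 18.2/1594 + 0.05028 = 0.06170 s.

0.062 s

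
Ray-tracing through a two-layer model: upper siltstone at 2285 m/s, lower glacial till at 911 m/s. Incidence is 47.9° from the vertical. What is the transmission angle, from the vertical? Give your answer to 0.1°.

sin θ₁/V₁ = sin θ₂/V₂ ⇒ sin θ₂ = 911·sin 47.9°/2285 = 911·0.7420/2285 = 0.2958.
θ₂ = sin⁻¹(0.2958) = 17.21° (from vertical).

17.2°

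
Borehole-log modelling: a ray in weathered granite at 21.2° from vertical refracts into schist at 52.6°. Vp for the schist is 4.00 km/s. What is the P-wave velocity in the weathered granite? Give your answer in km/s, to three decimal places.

1.821 km/s

Snell's law: sin 21.2°/V₁ = sin 52.6°/V₂.
V₁ = V₂·sin 21.2°/sin 52.6° = 4.00 × 0.4552 = 1.821 km/s.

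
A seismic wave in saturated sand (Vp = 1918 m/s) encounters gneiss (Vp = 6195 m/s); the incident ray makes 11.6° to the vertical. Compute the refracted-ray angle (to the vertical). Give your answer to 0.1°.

40.5°

Snell's law: sin θ₂ = (V₂/V₁)·sin θ₁ = (6195/1918)·sin 11.6° = 0.6495.
θ₂ = sin⁻¹(0.6495) = 40.50° (from vertical).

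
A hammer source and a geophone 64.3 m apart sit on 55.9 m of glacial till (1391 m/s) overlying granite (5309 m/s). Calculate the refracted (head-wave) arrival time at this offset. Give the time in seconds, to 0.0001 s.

0.0897 s

θ_c = arcsin(V₁/V₂) = arcsin(1391/5309) = 15.19°, cos θ_c = 0.9651.
Intercept time tᵢ = 2h cos θ_c / V₁ = 2·55.9·0.9651/1391 = 0.07757 s.
t = x/V₂ + tᵢ = 64.3/5309 + 0.07757 = 0.08968 s.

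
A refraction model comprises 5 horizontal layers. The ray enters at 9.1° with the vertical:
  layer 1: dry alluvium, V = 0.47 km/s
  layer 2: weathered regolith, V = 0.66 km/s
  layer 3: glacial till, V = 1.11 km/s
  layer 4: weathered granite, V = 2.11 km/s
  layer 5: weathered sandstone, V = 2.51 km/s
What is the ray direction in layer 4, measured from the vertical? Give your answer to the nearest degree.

45°

Snell's law across each interface conserves sin θ / V, so sin θ_4 = V_4·sin θ₁/V₁.
sin θ_4 = 2.11 × sin 9.1° / 0.47 = 0.7100.
θ_4 = 45.24° from the vertical.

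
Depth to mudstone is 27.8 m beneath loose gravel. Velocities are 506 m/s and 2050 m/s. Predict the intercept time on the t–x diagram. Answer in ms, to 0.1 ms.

tᵢ = 2h·√(V₂²−V₁²)/(V₁V₂).
√(V₂²−V₁²) = √(2050²−506²) = 1986.6 m/s.
tᵢ = 2·27.8·1986.6/(506·2050) = 0.10648 s.

106.5 ms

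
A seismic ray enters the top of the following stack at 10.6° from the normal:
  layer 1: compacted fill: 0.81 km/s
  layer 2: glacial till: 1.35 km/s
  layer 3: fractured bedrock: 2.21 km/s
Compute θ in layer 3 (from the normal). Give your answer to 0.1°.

Ray parameter p = sin 10.6° / 0.81 = 2.2710e-01 s/km.
sin θ_3 = p·V_3 = 2.2710e-01 × 2.21 = 0.5019.
θ_3 = 30.13° from the vertical.

30.1°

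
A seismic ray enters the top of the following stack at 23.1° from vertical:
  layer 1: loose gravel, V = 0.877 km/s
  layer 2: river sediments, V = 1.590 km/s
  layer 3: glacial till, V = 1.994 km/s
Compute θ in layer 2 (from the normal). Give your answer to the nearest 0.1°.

45.3°

Snell's law across each interface conserves sin θ / V, so sin θ_2 = V_2·sin θ₁/V₁.
sin θ_2 = 1.590 × sin 23.1° / 0.877 = 0.7113.
θ_2 = arcsin 0.7113 = 45.34°.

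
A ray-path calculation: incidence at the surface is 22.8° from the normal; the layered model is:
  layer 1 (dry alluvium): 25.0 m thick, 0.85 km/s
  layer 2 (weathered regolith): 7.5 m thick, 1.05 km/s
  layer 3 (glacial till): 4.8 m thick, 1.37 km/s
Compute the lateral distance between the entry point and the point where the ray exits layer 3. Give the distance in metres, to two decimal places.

Ray parameter p = sin 22.8° / 0.85 km/s = 4.5590e-01 s/km.
Layer 1: θ = 22.80°; offset = 25.0·tan 22.80° = 10.5090 m.
Layer 2: sin θ = p·1.05 = 0.4787 → θ = 28.60°; offset = 7.5·tan 28.60° = 4.0892 m.
Layer 3: sin θ = p·1.37 = 0.6246 → θ = 38.65°; offset = 4.8·tan 38.65° = 3.8389 m.
Summing the layer offsets gives 18.4371 m.

18.44 m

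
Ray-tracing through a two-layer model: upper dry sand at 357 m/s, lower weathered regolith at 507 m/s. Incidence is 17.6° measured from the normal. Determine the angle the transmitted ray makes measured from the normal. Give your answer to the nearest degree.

Snell's law: sin θ₂ = (V₂/V₁)·sin θ₁ = (507/357)·sin 17.6° = 0.4294.
θ₂ = sin⁻¹(0.4294) = 25.43° (from vertical).

25°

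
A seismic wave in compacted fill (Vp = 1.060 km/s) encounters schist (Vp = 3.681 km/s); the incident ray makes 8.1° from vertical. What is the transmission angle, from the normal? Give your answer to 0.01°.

29.29°

Snell's law: sin θ₂ = (V₂/V₁)·sin θ₁ = (3.681/1.060)·sin 8.1° = 0.4893.
θ₂ = sin⁻¹(0.4893) = 29.29° (from vertical).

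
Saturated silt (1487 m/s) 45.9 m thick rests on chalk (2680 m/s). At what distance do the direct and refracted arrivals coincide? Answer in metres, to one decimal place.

171.6 m

x_cross = 2h·√((V₂+V₁)/(V₂−V₁)).
(V₂+V₁)/(V₂−V₁) = (2680+1487)/(2680−1487) = 3.4929; √ = 1.8689.
x_cross = 2·45.9·1.8689 = 171.57 m.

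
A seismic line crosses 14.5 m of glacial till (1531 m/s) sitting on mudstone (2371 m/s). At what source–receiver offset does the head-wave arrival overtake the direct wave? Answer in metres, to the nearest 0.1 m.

θ_c = arcsin(1531/2371) = 40.22°, so cos θ_c = 0.7636 and tᵢ = 2h cos θ_c/V₁ = 0.0145 s.
At crossover x/V₁ = x/V₂ + tᵢ ⇒ x = tᵢ/(1/V₁ − 1/V₂) = 0.01446/(6.5317e-04 − 4.2176e-04) = 62.50 m.

62.5 m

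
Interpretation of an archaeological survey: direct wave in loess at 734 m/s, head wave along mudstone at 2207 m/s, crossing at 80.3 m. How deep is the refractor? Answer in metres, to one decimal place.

x_cross = 2h·√((V₂+V₁)/(V₂−V₁)) → h = x_cross / (2·√((V₂+V₁)/(V₂−V₁))).
√((V₂+V₁)/(V₂−V₁)) = √((2207+734)/(2207−734)) = 1.4130.
h = 80.3 / (2·1.4130) = 28.41 m.

28.4 m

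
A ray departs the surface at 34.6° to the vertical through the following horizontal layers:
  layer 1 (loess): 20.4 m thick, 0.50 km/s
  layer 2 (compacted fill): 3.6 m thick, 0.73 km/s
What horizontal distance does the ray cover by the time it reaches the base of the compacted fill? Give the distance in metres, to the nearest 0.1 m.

Apply Snell's law at each interface; in layer i the horizontal offset is hᵢ·tan θᵢ.
Layer 1: θ = 34.60°; offset = 20.4·tan 34.60° = 14.073 m.
Layer 2: sin θ = 0.73·sin 34.6°/0.50 = 0.8291, θ = 56.00°; offset = 3.6·tan 56.00° = 5.338 m.
Total horizontal offset = 19.411 m.

19.4 m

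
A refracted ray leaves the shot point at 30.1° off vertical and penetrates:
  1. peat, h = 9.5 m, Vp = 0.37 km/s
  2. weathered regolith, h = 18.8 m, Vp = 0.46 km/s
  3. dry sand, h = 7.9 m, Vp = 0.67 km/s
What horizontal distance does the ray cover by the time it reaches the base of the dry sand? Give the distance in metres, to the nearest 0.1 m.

37.6 m

p = sin θ₁/V₁ = sin 30.1°/0.37 = 1.3554e+00 s/km is conserved through the stack.
Layer 1: θ = 30.10°; offset = 9.5·tan 30.10° = 5.507 m.
Layer 2: sin θ = p·0.46 = 0.6235 → θ = 38.57°; offset = 18.8·tan 38.57° = 14.993 m.
Layer 3: sin θ = p·0.67 = 0.9081 → θ = 65.25°; offset = 7.9·tan 65.25° = 17.136 m.
Summing the layer offsets gives 37.636 m.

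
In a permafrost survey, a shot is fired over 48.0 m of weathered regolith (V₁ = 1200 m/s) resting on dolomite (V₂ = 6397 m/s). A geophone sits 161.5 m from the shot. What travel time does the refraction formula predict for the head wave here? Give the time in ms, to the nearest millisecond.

θ_c = arcsin(V₁/V₂) = arcsin(1200/6397) = 10.81°, cos θ_c = 0.9822.
Intercept time tᵢ = 2h cos θ_c / V₁ = 2·48.0·0.9822/1200 = 0.07858 s.
t = x/V₂ + tᵢ = 161.5/6397 + 0.07858 = 0.10383 s.

104 ms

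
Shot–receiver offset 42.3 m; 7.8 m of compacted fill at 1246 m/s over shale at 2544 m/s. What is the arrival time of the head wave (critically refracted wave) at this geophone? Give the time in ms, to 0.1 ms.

θ_c = arcsin(V₁/V₂) = arcsin(1246/2544) = 29.33°, cos θ_c = 0.8718.
Intercept time tᵢ = 2h cos θ_c / V₁ = 2·7.8·0.8718/1246 = 0.01092 s.
t = x/V₂ + tᵢ = 42.3/2544 + 0.01092 = 0.02754 s.

27.5 ms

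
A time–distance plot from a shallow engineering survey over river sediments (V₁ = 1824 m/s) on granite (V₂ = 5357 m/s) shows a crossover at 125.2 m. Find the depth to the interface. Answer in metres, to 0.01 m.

43.91 m

h = (x_cross/2)·√((V₂−V₁)/(V₂+V₁)).
(V₂−V₁)/(V₂+V₁) = (5357−1824)/(5357+1824) = 0.4920; √ = 0.7014.
h = (125.2/2)·0.7014 = 43.91 m.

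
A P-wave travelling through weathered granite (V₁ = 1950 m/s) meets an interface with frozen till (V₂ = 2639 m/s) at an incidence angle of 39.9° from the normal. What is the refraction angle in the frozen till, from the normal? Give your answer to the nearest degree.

Snell's law: sin θ₂ = (V₂/V₁)·sin θ₁ = (2639/1950)·sin 39.9° = 0.8681.
θ₂ = sin⁻¹(0.8681) = 60.24° (from vertical).

60°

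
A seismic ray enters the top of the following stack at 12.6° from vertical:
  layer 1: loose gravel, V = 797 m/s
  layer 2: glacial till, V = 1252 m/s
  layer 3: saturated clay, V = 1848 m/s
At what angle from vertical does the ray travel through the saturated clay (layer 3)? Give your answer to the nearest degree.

30°

Ray parameter p = sin 12.6° / 797 = 2.7371e-04 s/m.
sin θ_3 = p·V_3 = 2.7371e-04 × 1848 = 0.5058.
θ_3 = 30.38° from the vertical.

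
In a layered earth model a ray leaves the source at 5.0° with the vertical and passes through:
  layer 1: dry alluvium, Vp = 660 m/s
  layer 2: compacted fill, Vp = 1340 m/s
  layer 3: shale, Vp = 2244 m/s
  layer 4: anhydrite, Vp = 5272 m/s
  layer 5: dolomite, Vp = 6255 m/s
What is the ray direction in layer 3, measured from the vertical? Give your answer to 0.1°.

17.2°

Ray parameter p = sin 5.0° / 660 = 1.3205e-04 s/m.
sin θ_3 = p·V_3 = 1.3205e-04 × 2244 = 0.2963.
θ_3 = 17.24° from the vertical.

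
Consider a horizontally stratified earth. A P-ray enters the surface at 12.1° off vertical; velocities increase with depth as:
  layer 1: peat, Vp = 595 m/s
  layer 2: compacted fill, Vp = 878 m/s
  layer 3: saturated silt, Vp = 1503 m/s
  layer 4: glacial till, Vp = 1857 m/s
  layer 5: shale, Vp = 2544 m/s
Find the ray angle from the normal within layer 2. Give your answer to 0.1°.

18.0°

Ray parameter p = sin 12.1° / 595 = 3.5230e-04 s/m.
sin θ_2 = p·V_2 = 3.5230e-04 × 878 = 0.3093.
θ_2 = 18.02° from the vertical.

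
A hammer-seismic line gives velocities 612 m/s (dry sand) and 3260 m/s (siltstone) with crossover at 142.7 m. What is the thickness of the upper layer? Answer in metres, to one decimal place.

x_cross = 2h·√((V₂+V₁)/(V₂−V₁)) → h = x_cross / (2·√((V₂+V₁)/(V₂−V₁))).
√((V₂+V₁)/(V₂−V₁)) = √((3260+612)/(3260−612)) = 1.2092.
h = 142.7 / (2·1.2092) = 59.00 m.

59.0 m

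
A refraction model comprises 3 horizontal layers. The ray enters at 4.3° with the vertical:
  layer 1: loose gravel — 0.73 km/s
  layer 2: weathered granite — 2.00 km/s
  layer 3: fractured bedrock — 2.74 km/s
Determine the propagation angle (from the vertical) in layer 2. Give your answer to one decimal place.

Snell's law across each interface conserves sin θ / V, so sin θ_2 = V_2·sin θ₁/V₁.
sin θ_2 = 2.00 × sin 4.3° / 0.73 = 0.2054.
θ_2 = arcsin 0.2054 = 11.85°.

11.9°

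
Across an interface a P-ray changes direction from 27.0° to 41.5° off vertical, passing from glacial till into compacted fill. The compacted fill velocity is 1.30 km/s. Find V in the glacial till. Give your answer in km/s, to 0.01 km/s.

0.89 km/s

Snell's law: sin 27.0°/V₁ = sin 41.5°/V₂.
V₁ = V₂·sin 27.0°/sin 41.5° = 1.30 × 0.6851 = 0.89 km/s.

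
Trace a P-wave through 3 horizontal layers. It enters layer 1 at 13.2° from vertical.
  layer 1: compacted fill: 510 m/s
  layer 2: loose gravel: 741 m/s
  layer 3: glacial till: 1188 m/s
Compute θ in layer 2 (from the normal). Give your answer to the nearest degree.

Ray parameter p = sin 13.2° / 510 = 4.4775e-04 s/m.
sin θ_2 = p·V_2 = 4.4775e-04 × 741 = 0.3318.
θ_2 = 19.38° from the vertical.

19°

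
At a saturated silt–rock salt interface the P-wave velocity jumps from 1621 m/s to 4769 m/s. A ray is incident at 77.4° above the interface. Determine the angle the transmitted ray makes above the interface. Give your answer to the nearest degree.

50°

Convert to the normal: θ₁ = 90° − 77.4° = 12.6°.
sin θ₁/V₁ = sin θ₂/V₂ ⇒ sin θ₂ = 4769·sin 12.6°/1621 = 4769·0.2181/1621 = 0.6418.
θ₂ = arcsin 0.6418 = 39.92° from the normal.
From the interface: 90° − 39.92° = 50.08°.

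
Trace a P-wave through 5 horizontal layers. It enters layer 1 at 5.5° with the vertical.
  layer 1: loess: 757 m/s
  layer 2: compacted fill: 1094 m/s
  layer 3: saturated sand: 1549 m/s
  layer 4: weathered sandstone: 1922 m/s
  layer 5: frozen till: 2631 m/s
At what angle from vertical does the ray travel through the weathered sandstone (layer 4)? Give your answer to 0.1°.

14.1°

Snell's law across each interface conserves sin θ / V, so sin θ_4 = V_4·sin θ₁/V₁.
sin θ_4 = 1922 × sin 5.5° / 757 = 0.2433.
θ_4 = 14.08° from the vertical.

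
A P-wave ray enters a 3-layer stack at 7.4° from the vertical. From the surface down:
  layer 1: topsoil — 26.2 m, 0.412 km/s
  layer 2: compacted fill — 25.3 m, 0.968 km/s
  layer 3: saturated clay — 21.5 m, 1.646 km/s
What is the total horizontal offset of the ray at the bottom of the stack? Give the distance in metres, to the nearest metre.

24 m

Apply Snell's law at each interface; in layer i the horizontal offset is hᵢ·tan θᵢ.
Layer 1: θ = 7.40°; offset = 26.2·tan 7.40° = 3.403 m.
Layer 2: sin θ = 0.968·sin 7.4°/0.412 = 0.3026, θ = 17.61°; offset = 25.3·tan 17.61° = 8.033 m.
Layer 3: sin θ = 1.646·sin 7.4°/0.412 = 0.5146, θ = 30.97°; offset = 21.5·tan 30.97° = 12.902 m.
Σ offsets = 24.337 m.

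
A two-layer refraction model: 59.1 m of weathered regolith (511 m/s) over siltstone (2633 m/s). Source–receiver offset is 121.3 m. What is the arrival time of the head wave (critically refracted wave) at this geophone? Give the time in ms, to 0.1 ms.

273.0 ms

t = x/V₂ + 2h·√(V₂²−V₁²)/(V₁V₂).
√(V₂²−V₁²) = √(2633²−511²) = 2582.9 m/s; delay term = 2·59.1·2582.9/(511·2633) = 0.22691 s.
t = 121.3/2633 + 0.22691 = 0.27298 s.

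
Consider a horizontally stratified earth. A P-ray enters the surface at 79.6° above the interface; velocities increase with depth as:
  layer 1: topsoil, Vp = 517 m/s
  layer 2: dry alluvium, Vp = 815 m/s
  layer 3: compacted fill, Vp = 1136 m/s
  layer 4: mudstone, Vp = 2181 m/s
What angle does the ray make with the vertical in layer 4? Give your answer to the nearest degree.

From the normal: θ₁ = 90° − 79.6° = 10.4°.
Ray parameter p = sin 10.4° / 517 = 3.4917e-04 s/m.
sin θ_4 = p·V_4 = 3.4917e-04 × 2181 = 0.7615.
θ_4 = arcsin 0.7615 = 49.60°.

50°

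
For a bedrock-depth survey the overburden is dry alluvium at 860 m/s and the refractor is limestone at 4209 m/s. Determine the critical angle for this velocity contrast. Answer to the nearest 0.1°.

Critical incidence: sin θ_c = V₁/V₂ = 860/4209 = 0.2043.
θ_c = arcsin 0.2043 = 11.79°.

11.8°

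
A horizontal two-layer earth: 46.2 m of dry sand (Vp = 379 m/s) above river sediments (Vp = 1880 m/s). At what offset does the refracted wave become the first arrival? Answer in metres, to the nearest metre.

θ_c = arcsin(379/1880) = 11.63°, so cos θ_c = 0.9795 and tᵢ = 2h cos θ_c/V₁ = 0.2388 s.
At crossover x/V₁ = x/V₂ + tᵢ ⇒ x = tᵢ/(1/V₁ − 1/V₂) = 0.23879/(2.6385e-03 − 5.3191e-04) = 113.35 m.

113 m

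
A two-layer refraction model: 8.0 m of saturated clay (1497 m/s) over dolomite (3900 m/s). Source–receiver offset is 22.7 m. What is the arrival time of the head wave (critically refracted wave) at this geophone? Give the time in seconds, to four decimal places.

0.0157 s

θ_c = arcsin(V₁/V₂) = arcsin(1497/3900) = 22.57°, cos θ_c = 0.9234.
Intercept time tᵢ = 2h cos θ_c / V₁ = 2·8.0·0.9234/1497 = 0.00987 s.
t = x/V₂ + tᵢ = 22.7/3900 + 0.00987 = 0.01569 s.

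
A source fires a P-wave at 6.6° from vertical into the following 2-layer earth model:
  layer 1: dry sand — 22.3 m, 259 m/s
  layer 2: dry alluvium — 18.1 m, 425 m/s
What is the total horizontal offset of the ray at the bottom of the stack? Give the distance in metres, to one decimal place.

6.1 m

Apply Snell's law at each interface; in layer i the horizontal offset is hᵢ·tan θᵢ.
Layer 1: θ = 6.60°; offset = 22.3·tan 6.60° = 2.580 m.
Layer 2: sin θ = 425·sin 6.6°/259 = 0.1886, θ = 10.87°; offset = 18.1·tan 10.87° = 3.476 m.
Total horizontal offset = 6.056 m.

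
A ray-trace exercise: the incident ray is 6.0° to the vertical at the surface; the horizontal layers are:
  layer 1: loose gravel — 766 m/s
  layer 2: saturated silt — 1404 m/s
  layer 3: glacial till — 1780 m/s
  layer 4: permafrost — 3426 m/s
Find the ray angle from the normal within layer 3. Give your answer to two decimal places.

14.06°

Snell's law across each interface conserves sin θ / V, so sin θ_3 = V_3·sin θ₁/V₁.
sin θ_3 = 1780 × sin 6.0° / 766 = 0.2429.
θ_3 = 14.06° from the vertical.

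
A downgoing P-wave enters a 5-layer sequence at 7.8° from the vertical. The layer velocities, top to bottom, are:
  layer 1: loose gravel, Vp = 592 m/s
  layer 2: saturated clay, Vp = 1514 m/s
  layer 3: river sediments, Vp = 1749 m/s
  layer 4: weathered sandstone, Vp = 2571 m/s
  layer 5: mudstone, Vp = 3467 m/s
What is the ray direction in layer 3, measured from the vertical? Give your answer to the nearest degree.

Ray parameter p = sin 7.8° / 592 = 2.2925e-04 s/m.
sin θ_3 = p·V_3 = 2.2925e-04 × 1749 = 0.4010.
θ_3 = arcsin 0.4010 = 23.64°.

24°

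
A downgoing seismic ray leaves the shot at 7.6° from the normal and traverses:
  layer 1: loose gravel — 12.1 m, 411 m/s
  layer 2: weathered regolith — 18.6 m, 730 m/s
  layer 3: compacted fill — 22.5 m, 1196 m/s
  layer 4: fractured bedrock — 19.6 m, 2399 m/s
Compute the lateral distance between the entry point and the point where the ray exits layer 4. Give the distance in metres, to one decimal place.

39.3 m

Apply Snell's law at each interface; in layer i the horizontal offset is hᵢ·tan θᵢ.
Layer 1: θ = 7.60°; offset = 12.1·tan 7.60° = 1.614 m.
Layer 2: sin θ = 730·sin 7.6°/411 = 0.2349, θ = 13.59°; offset = 18.6·tan 13.59° = 4.495 m.
Layer 3: sin θ = 1196·sin 7.6°/411 = 0.3849, θ = 22.64°; offset = 22.5·tan 22.64° = 9.382 m.
Layer 4: sin θ = 2399·sin 7.6°/411 = 0.7720, θ = 50.53°; offset = 19.6·tan 50.53° = 23.804 m.
Σ offsets = 39.295 m.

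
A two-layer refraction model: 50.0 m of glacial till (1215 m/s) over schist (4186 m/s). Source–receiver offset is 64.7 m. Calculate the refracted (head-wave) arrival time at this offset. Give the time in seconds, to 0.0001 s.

t = x/V₂ + 2h·√(V₂²−V₁²)/(V₁V₂).
√(V₂²−V₁²) = √(4186²−1215²) = 4005.8 m/s; delay term = 2·50.0·4005.8/(1215·4186) = 0.07876 s.
t = 64.7/4186 + 0.07876 = 0.09422 s.

0.0942 s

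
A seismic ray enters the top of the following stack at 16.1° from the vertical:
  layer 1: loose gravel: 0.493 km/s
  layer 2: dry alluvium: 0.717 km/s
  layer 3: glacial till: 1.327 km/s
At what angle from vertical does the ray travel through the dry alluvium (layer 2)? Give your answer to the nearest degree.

24°

Ray parameter p = sin 16.1° / 0.493 = 5.6250e-01 s/km.
sin θ_2 = p·V_2 = 5.6250e-01 × 0.717 = 0.4033.
θ_2 = arcsin 0.4033 = 23.79°.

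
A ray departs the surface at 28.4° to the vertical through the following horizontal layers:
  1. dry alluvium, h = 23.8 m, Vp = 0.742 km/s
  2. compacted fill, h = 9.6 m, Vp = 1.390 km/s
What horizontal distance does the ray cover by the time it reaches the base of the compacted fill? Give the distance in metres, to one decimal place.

31.7 m

Apply Snell's law at each interface; in layer i the horizontal offset is hᵢ·tan θᵢ.
Layer 1: θ = 28.40°; offset = 23.8·tan 28.40° = 12.869 m.
Layer 2: sin θ = 1.390·sin 28.4°/0.742 = 0.8910, θ = 63.00°; offset = 9.6·tan 63.00° = 18.840 m.
Summing the layer offsets gives 31.708 m.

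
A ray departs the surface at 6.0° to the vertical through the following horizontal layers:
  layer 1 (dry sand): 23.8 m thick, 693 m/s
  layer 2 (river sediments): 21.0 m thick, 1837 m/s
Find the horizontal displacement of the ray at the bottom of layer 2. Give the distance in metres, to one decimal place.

p = sin θ₁/V₁ = sin 6.0°/693 = 1.5083e-04 s/m is conserved through the stack.
Layer 1: θ = 6.00°; offset = 23.8·tan 6.00° = 2.501 m.
Layer 2: sin θ = p·1837 = 0.2771 → θ = 16.09°; offset = 21.0·tan 16.09° = 6.056 m.
Summing the layer offsets gives 8.557 m.

8.6 m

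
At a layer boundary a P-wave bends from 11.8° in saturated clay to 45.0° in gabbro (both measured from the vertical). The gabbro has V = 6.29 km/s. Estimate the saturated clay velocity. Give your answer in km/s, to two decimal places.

sin 11.8° = 0.2045; sin 45.0° = 0.7071.
V₁ = V₂·(sin θ₁/sin θ₂) = 6.29·(0.2045/0.7071) = 1.82 km/s.

1.82 km/s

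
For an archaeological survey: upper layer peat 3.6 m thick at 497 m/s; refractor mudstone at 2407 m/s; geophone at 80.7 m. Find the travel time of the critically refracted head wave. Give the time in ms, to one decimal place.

t = x/V₂ + 2h·√(V₂²−V₁²)/(V₁V₂).
√(V₂²−V₁²) = √(2407²−497²) = 2355.1 m/s; delay term = 2·3.6·2355.1/(497·2407) = 0.01417 s.
t = 80.7/2407 + 0.01417 = 0.04770 s.

47.7 ms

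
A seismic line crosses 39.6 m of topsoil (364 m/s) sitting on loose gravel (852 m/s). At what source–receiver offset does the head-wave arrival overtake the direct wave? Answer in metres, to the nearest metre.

125 m

x_cross = 2h·√((V₂+V₁)/(V₂−V₁)).
(V₂+V₁)/(V₂−V₁) = (852+364)/(852−364) = 2.4918; √ = 1.5785.
x_cross = 2·39.6·1.5785 = 125.02 m.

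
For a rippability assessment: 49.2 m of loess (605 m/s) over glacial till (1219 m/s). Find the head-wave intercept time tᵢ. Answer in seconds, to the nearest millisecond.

tᵢ = 2h·√(V₂²−V₁²)/(V₁V₂).
√(V₂²−V₁²) = √(1219²−605²) = 1058.3 m/s.
tᵢ = 2·49.2·1058.3/(605·1219) = 0.14120 s.

0.141 s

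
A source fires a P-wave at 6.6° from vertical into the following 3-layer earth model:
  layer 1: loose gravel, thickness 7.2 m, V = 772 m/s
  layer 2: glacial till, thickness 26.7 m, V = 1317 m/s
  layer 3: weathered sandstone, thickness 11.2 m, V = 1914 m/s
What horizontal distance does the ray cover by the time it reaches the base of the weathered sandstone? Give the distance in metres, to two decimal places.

Ray parameter p = sin 6.6° / 772 m/s = 1.4888e-04 s/m.
Layer 1: θ = 6.60°; offset = 7.2·tan 6.60° = 0.8331 m.
Layer 2: sin θ = p·1317 = 0.1961 → θ = 11.31°; offset = 26.7·tan 11.31° = 5.3389 m.
Layer 3: sin θ = p·1914 = 0.2850 → θ = 16.56°; offset = 11.2·tan 16.56° = 3.3296 m.
Σ offsets = 9.5016 m.

9.50 m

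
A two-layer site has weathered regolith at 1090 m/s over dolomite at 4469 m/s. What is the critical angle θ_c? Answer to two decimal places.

14.12°

At critical incidence the refracted ray runs along the interface (θ₂ = 90°), so sin θ_c = V₁/V₂.
θ_c = arcsin(1090/4469) = arcsin 0.2439 = 14.12°.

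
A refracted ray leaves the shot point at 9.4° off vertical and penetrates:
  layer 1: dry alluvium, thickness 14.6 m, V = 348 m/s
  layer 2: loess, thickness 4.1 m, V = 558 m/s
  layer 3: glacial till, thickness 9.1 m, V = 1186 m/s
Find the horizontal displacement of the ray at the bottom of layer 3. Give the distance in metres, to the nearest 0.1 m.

9.6 m

Apply Snell's law at each interface; in layer i the horizontal offset is hᵢ·tan θᵢ.
Layer 1: θ = 9.40°; offset = 14.6·tan 9.40° = 2.417 m.
Layer 2: sin θ = 558·sin 9.4°/348 = 0.2619, θ = 15.18°; offset = 4.1·tan 15.18° = 1.113 m.
Layer 3: sin θ = 1186·sin 9.4°/348 = 0.5566, θ = 33.82°; offset = 9.1·tan 33.82° = 6.097 m.
Summing the layer offsets gives 9.627 m.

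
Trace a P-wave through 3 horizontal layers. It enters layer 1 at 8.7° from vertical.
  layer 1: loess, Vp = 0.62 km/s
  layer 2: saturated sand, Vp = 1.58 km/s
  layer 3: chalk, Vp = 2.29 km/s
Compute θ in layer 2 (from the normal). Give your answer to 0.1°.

Ray parameter p = sin 8.7° / 0.62 = 2.4397e-01 s/km.
sin θ_2 = p·V_2 = 2.4397e-01 × 1.58 = 0.3855.
θ_2 = arcsin 0.3855 = 22.67°.

22.7°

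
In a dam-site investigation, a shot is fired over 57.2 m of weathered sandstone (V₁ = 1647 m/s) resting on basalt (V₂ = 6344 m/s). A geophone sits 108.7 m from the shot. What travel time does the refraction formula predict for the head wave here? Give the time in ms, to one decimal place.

θ_c = arcsin(V₁/V₂) = arcsin(1647/6344) = 15.05°, cos θ_c = 0.9657.
Intercept time tᵢ = 2h cos θ_c / V₁ = 2·57.2·0.9657/1647 = 0.06708 s.
t = x/V₂ + tᵢ = 108.7/6344 + 0.06708 = 0.08421 s.

84.2 ms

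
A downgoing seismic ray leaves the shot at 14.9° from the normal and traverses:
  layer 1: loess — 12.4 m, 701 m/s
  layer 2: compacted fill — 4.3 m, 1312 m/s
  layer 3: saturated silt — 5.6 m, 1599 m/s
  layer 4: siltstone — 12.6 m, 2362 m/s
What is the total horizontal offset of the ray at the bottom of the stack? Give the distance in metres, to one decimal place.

31.6 m

Ray parameter p = sin 14.9° / 701 m/s = 3.6681e-04 s/m.
Layer 1: θ = 14.90°; offset = 12.4·tan 14.90° = 3.299 m.
Layer 2: sin θ = p·1312 = 0.4813 → θ = 28.77°; offset = 4.3·tan 28.77° = 2.361 m.
Layer 3: sin θ = p·1599 = 0.5865 → θ = 35.91°; offset = 5.6·tan 35.91° = 4.055 m.
Layer 4: sin θ = p·2362 = 0.8664 → θ = 60.04°; offset = 12.6·tan 60.04° = 21.862 m.
Summing the layer offsets gives 31.577 m.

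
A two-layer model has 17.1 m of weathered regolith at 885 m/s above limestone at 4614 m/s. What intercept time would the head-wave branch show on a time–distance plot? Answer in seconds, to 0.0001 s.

θ_c = arcsin(V₁/V₂) = arcsin(885/4614) = 11.06°; cos θ_c = 0.9814.
tᵢ = 2h·cos θ_c / V₁ = 2·17.1·0.9814 / 885 = 0.03793 s.

0.0379 s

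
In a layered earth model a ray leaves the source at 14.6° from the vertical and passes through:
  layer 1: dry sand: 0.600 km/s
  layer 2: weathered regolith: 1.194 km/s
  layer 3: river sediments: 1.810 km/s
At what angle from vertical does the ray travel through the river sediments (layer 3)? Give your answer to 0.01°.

49.50°

Ray parameter p = sin 14.6° / 0.600 = 4.2012e-01 s/km.
sin θ_3 = p·V_3 = 4.2012e-01 × 1.810 = 0.7604.
θ_3 = 49.50° from the vertical.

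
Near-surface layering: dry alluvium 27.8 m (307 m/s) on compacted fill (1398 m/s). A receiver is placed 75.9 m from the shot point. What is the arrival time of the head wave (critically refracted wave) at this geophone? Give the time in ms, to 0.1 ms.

231.0 ms

t = x/V₂ + 2h·√(V₂²−V₁²)/(V₁V₂).
√(V₂²−V₁²) = √(1398²−307²) = 1363.9 m/s; delay term = 2·27.8·1363.9/(307·1398) = 0.17669 s.
t = 75.9/1398 + 0.17669 = 0.23098 s.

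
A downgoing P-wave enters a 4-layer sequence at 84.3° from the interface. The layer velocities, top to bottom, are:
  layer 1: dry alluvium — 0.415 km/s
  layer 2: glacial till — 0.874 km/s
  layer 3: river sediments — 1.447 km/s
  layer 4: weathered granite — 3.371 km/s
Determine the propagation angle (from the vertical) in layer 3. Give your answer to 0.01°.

20.26°

From the normal: θ₁ = 90° − 84.3° = 5.7°.
Ray parameter p = sin 5.7° / 0.415 = 2.3932e-01 s/km.
sin θ_3 = p·V_3 = 2.3932e-01 × 1.447 = 0.3463.
θ_3 = 20.26° from the vertical.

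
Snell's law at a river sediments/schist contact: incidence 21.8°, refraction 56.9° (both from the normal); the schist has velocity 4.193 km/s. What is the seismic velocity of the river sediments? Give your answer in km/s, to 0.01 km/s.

1.86 km/s

Snell's law: sin 21.8°/V₁ = sin 56.9°/V₂.
V₁ = V₂·sin 21.8°/sin 56.9° = 4.193 × 0.4433 = 1.86 km/s.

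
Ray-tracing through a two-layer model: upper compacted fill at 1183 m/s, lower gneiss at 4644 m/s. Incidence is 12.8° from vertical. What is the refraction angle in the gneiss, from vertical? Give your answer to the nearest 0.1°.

60.4°

Snell's law: sin θ₂ = (V₂/V₁)·sin θ₁ = (4644/1183)·sin 12.8° = 0.8697.
θ₂ = sin⁻¹(0.8697) = 60.43° (from vertical).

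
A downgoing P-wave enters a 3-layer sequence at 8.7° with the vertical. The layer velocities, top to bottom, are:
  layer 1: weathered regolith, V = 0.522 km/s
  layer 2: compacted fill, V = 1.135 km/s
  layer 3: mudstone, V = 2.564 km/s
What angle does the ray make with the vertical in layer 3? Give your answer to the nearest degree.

48°

Ray parameter p = sin 8.7° / 0.522 = 2.8977e-01 s/km.
sin θ_3 = p·V_3 = 2.8977e-01 × 2.564 = 0.7430.
θ_3 = 47.99° from the vertical.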